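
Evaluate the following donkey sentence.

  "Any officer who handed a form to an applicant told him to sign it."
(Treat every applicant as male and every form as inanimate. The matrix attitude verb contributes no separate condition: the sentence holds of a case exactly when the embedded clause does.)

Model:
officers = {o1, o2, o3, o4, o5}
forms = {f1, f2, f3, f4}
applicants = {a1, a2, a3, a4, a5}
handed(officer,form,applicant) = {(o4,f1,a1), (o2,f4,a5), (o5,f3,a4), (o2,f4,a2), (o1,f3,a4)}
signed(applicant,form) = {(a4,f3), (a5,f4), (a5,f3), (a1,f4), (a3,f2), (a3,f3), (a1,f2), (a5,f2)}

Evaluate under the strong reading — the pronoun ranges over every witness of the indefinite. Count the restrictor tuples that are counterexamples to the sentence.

"him" takes "an applicant" as antecedent and "it" takes "a form"; both are donkey pronouns co-varying with the restrictor.
Strong reading: for every (o,f,a) with handed(o,f,a), signed(a,f).
Restrictor triples: (o1,f3,a4)→signed(a4,f3) ✓  (o2,f4,a2)→signed(a2,f4) ✗  (o2,f4,a5)→signed(a5,f4) ✓  (o4,f1,a1)→signed(a1,f1) ✗  (o5,f3,a4)→signed(a4,f3) ✓
Counterexamples (restrictor triples failing the scope): 2.

2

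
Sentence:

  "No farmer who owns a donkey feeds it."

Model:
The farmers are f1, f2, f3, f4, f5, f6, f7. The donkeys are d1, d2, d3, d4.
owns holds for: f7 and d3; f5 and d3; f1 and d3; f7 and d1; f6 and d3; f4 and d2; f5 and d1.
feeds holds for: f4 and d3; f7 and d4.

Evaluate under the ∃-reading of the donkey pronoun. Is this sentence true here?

True

"it" takes "a donkey" as antecedent — a donkey pronoun bound across the clause boundary.
Truth condition: for no (f,d) with owns(f,d) does feeds(f,d) hold.
Restrictor pairs — does the scope hold? (f1,d3):fails  (f4,d2):fails  (f5,d1):fails  (f5,d3):fails  (f6,d3):fails  (f7,d1):fails  (f7,d3):fails
Scope holds for no restrictor pair, so the sentence is true.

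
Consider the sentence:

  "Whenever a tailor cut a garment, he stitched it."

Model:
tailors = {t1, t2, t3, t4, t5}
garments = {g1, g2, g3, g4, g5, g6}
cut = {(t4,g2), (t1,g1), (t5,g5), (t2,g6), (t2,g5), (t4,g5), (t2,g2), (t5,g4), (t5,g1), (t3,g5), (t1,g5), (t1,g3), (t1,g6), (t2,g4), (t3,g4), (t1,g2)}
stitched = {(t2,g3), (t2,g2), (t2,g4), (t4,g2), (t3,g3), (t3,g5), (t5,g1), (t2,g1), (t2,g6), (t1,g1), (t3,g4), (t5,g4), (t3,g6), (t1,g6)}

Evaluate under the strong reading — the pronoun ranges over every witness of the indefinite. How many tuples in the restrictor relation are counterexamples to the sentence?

"it" takes "a garment" as antecedent — a donkey pronoun bound across the clause boundary.
Strong reading: for every (t,g) with cut(t,g), stitched(t,g).
Restrictor pairs: (t1,g1) ✓  (t1,g2) ✗  (t1,g3) ✗  (t1,g5) ✗  (t1,g6) ✓  (t2,g2) ✓  (t2,g4) ✓  (t2,g5) ✗  (t2,g6) ✓  (t3,g4) ✓  (t3,g5) ✓  (t4,g2) ✓  (t4,g5) ✗  (t5,g1) ✓  (t5,g4) ✓  (t5,g5) ✗
Counterexamples (restrictor pairs failing the scope): 6.

6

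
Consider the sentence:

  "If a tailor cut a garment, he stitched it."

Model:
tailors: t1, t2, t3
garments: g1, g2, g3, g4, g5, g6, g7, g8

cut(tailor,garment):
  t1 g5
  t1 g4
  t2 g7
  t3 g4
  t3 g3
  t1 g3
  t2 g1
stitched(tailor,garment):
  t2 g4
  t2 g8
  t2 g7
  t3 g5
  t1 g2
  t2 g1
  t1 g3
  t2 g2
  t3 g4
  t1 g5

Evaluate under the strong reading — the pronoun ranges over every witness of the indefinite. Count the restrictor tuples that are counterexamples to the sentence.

"it" takes "a garment" as antecedent — a donkey pronoun bound across the clause boundary.
Strong reading: for every (t,g) with cut(t,g), stitched(t,g).
Restrictor pairs: (t1,g3) ✓  (t1,g4) ✗  (t1,g5) ✓  (t2,g1) ✓  (t2,g7) ✓  (t3,g3) ✗  (t3,g4) ✓
Counterexamples (restrictor pairs failing the scope): 2.

2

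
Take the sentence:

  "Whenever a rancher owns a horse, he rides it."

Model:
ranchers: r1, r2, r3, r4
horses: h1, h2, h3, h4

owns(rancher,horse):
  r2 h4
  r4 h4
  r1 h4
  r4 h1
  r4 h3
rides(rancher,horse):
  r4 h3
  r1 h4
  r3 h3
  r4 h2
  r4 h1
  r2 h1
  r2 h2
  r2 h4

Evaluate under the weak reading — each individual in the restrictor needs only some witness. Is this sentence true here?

True

"it" takes "a horse" as antecedent — a donkey pronoun bound across the clause boundary.
Weak reading: every rancher r with some owns-horse has at least one owns-horse h such that rides(r,h).
Per rancher: r1:✓  r2:✓  r4:✓
Every rancher in the restrictor has a witness.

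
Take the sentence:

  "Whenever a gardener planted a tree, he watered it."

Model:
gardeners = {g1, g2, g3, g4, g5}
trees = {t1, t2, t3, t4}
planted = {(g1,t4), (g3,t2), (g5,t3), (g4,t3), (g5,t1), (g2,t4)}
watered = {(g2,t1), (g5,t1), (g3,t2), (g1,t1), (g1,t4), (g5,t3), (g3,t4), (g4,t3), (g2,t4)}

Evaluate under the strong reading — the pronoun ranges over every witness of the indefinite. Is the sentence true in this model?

True

"it" takes "a tree" as antecedent — a donkey pronoun bound across the clause boundary.
Strong reading: for every (g,t) with planted(g,t), watered(g,t).
Restrictor pairs: (g1,t4) ✓  (g2,t4) ✓  (g3,t2) ✓  (g4,t3) ✓  (g5,t1) ✓  (g5,t3) ✓
Every restrictor pair satisfies the scope.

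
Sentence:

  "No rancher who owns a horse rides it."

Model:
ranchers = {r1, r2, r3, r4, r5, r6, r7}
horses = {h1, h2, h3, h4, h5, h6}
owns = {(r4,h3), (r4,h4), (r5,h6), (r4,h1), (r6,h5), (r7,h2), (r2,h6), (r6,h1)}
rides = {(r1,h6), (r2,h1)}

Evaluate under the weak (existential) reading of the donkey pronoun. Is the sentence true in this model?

True

"it" takes "a horse" as antecedent — a donkey pronoun bound across the clause boundary.
Truth condition: for no (r,h) with owns(r,h) does rides(r,h) hold.
Restrictor pairs — does the scope hold? (r2,h6):fails  (r4,h1):fails  (r4,h3):fails  (r4,h4):fails  (r5,h6):fails  (r6,h1):fails  (r6,h5):fails  (r7,h2):fails
Scope holds for no restrictor pair, so the sentence is true.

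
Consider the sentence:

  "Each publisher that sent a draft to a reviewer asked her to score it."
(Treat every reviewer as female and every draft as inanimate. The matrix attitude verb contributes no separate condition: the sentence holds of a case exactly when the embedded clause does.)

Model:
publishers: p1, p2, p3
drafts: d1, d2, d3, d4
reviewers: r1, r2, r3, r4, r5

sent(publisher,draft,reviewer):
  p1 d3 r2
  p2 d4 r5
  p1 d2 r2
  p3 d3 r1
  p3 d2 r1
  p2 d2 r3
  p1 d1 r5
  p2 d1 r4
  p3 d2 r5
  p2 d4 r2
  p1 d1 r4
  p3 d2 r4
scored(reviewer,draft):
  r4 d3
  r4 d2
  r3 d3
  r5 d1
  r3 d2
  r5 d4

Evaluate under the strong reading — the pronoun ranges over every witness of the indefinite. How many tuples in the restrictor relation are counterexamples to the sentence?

"her" takes "a reviewer" as antecedent and "it" takes "a draft"; both are donkey pronouns co-varying with the restrictor.
Strong reading: for every (p,d,r) with sent(p,d,r), scored(r,d).
Restrictor triples: (p1,d1,r4)→scored(r4,d1) ✗  (p1,d1,r5)→scored(r5,d1) ✓  (p1,d2,r2)→scored(r2,d2) ✗  (p1,d3,r2)→scored(r2,d3) ✗  (p2,d1,r4)→scored(r4,d1) ✗  (p2,d2,r3)→scored(r3,d2) ✓  (p2,d4,r2)→scored(r2,d4) ✗  (p2,d4,r5)→scored(r5,d4) ✓  (p3,d2,r1)→scored(r1,d2) ✗  (p3,d2,r4)→scored(r4,d2) ✓  (p3,d2,r5)→scored(r5,d2) ✗  (p3,d3,r1)→scored(r1,d3) ✗
Counterexamples (restrictor triples failing the scope): 8.

8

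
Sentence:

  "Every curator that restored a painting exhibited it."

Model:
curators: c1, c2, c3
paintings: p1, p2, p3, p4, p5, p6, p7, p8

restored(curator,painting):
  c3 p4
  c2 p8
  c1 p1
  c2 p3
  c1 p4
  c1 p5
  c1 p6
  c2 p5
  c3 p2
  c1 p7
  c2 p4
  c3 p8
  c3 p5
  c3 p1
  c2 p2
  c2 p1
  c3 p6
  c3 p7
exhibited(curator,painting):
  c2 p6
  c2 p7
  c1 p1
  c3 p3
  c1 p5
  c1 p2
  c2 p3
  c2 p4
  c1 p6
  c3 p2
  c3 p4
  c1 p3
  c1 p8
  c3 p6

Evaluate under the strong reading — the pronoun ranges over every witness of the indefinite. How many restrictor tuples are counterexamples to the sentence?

10

"it" takes "a painting" as antecedent — a donkey pronoun bound across the clause boundary.
Strong reading: for every (c,p) with restored(c,p), exhibited(c,p).
Restrictor pairs: (c1,p1) ✓  (c1,p4) ✗  (c1,p5) ✓  (c1,p6) ✓  (c1,p7) ✗  (c2,p1) ✗  (c2,p2) ✗  (c2,p3) ✓  (c2,p4) ✓  (c2,p5) ✗  (c2,p8) ✗  (c3,p1) ✗  (c3,p2) ✓  (c3,p4) ✓  (c3,p5) ✗  (c3,p6) ✓  (c3,p7) ✗  (c3,p8) ✗
Counterexamples (restrictor pairs failing the scope): 10.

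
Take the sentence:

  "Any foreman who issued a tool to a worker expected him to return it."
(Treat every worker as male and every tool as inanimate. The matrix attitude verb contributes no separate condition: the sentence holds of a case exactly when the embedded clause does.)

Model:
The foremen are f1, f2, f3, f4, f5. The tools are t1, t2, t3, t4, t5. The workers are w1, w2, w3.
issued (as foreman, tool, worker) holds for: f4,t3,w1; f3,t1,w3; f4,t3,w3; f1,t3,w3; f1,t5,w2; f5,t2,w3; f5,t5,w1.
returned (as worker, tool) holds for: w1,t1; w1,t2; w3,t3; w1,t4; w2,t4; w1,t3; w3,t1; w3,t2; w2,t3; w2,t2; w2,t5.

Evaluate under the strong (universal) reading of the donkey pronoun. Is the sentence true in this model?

"him" takes "a worker" as antecedent and "it" takes "a tool"; both are donkey pronouns co-varying with the restrictor.
Strong reading: for every (f,t,w) with issued(f,t,w), returned(w,t).
Restrictor triples: (f1,t3,w3)→returned(w3,t3) ✓  (f1,t5,w2)→returned(w2,t5) ✓  (f3,t1,w3)→returned(w3,t1) ✓  (f4,t3,w1)→returned(w1,t3) ✓  (f4,t3,w3)→returned(w3,t3) ✓  (f5,t2,w3)→returned(w3,t2) ✓  (f5,t5,w1)→returned(w1,t5) ✗
Counterexample: (f5,t5,w1) — returned(w1,t5) does not hold.

False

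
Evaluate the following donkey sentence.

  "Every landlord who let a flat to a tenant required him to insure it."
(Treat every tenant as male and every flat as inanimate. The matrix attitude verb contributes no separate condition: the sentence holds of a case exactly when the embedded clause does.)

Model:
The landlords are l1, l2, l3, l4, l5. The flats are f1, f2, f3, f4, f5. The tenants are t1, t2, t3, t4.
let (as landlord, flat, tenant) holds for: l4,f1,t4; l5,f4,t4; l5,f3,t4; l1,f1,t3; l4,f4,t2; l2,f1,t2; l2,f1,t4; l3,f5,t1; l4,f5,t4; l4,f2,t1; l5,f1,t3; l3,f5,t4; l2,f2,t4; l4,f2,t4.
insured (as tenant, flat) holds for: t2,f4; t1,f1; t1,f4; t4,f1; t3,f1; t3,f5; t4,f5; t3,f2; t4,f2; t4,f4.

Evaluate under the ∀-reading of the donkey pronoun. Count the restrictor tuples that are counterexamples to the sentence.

"him" takes "a tenant" as antecedent and "it" takes "a flat"; both are donkey pronouns co-varying with the restrictor.
Strong reading: for every (l,f,t) with let(l,f,t), insured(t,f).
Restrictor triples: (l1,f1,t3)→insured(t3,f1) ✓  (l2,f1,t2)→insured(t2,f1) ✗  (l2,f1,t4)→insured(t4,f1) ✓  (l2,f2,t4)→insured(t4,f2) ✓  (l3,f5,t1)→insured(t1,f5) ✗  (l3,f5,t4)→insured(t4,f5) ✓  (l4,f1,t4)→insured(t4,f1) ✓  (l4,f2,t1)→insured(t1,f2) ✗  (l4,f2,t4)→insured(t4,f2) ✓  (l4,f4,t2)→insured(t2,f4) ✓  (l4,f5,t4)→insured(t4,f5) ✓  (l5,f1,t3)→insured(t3,f1) ✓  (l5,f3,t4)→insured(t4,f3) ✗  (l5,f4,t4)→insured(t4,f4) ✓
Counterexamples (restrictor triples failing the scope): 4.

4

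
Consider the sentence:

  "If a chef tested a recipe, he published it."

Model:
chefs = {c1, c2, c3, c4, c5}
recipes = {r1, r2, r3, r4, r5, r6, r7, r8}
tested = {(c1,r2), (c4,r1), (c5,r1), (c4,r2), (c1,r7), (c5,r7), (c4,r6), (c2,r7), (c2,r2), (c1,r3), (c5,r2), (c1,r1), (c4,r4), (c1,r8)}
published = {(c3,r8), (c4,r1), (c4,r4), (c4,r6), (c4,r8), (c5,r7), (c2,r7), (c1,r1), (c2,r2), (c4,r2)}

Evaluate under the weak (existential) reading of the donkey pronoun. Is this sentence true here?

True

"it" takes "a recipe" as antecedent — a donkey pronoun bound across the clause boundary.
Weak reading: every chef c with some tested-recipe has at least one tested-recipe r such that published(c,r).
Per chef: c1:✓  c2:✓  c4:✓  c5:✓
Every chef in the restrictor has a witness.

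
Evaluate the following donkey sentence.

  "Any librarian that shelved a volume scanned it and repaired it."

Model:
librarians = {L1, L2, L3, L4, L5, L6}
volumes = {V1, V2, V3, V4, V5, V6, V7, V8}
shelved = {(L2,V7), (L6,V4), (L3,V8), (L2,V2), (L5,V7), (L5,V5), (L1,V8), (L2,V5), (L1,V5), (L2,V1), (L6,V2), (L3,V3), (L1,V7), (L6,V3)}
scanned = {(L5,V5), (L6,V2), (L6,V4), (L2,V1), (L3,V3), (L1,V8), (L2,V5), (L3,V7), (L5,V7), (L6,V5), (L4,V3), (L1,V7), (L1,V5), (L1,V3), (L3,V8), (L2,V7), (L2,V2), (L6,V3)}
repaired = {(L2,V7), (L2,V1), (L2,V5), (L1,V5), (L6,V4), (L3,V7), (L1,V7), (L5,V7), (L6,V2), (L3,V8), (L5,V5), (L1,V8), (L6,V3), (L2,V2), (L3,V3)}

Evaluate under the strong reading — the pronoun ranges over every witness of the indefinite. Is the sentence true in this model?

"it" takes "a volume" as antecedent — a donkey pronoun bound across the clause boundary.
Strong reading: for every (l,v) with shelved(l,v), scanned(l,v) ∧ repaired(l,v).
Restrictor pairs: (L1,V5) ✓  (L1,V7) ✓  (L1,V8) ✓  (L2,V1) ✓  (L2,V2) ✓  (L2,V5) ✓  (L2,V7) ✓  (L3,V3) ✓  (L3,V8) ✓  (L5,V5) ✓  (L5,V7) ✓  (L6,V2) ✓  (L6,V3) ✓  (L6,V4) ✓
Every restrictor pair satisfies the scope.

True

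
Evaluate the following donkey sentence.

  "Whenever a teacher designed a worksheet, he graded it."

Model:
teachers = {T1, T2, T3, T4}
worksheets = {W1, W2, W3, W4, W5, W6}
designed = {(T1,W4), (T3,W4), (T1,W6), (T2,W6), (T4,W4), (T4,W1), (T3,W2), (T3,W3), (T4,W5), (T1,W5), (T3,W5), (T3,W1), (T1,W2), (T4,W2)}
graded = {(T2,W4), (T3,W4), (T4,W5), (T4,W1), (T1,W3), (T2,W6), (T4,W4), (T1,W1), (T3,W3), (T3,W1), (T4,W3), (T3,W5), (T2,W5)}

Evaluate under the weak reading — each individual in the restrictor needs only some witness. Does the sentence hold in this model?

False

"it" takes "a worksheet" as antecedent — a donkey pronoun bound across the clause boundary.
Weak reading: every teacher t with some designed-worksheet has at least one designed-worksheet w such that graded(t,w).
Per teacher: T1:✗  T2:✓  T3:✓  T4:✓
T1 has no witness among its designed-worksheets.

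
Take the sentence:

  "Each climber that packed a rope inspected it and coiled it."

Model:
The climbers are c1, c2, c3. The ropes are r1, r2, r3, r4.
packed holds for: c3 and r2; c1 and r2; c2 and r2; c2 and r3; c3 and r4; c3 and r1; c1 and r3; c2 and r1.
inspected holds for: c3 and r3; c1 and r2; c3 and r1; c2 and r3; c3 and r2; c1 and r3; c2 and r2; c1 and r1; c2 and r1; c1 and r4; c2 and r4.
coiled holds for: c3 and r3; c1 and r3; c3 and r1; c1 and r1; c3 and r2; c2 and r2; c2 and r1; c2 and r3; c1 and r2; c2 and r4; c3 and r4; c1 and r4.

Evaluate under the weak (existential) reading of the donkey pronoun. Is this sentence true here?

True

"it" takes "a rope" as antecedent — a donkey pronoun bound across the clause boundary.
Weak reading: every climber c with some packed-rope has at least one packed-rope r such that inspected(c,r) ∧ coiled(c,r).
Per climber: c1:✓  c2:✓  c3:✓
Every climber in the restrictor has a witness.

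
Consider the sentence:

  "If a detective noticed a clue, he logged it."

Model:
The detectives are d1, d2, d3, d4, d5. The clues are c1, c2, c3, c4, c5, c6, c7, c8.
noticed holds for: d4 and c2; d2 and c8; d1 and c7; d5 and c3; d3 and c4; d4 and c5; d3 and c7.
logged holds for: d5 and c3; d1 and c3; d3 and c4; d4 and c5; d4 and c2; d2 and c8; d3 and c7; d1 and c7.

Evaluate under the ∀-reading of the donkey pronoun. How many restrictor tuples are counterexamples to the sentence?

0

"it" takes "a clue" as antecedent — a donkey pronoun bound across the clause boundary.
Strong reading: for every (d,c) with noticed(d,c), logged(d,c).
Restrictor pairs: (d1,c7) ✓  (d2,c8) ✓  (d3,c4) ✓  (d3,c7) ✓  (d4,c2) ✓  (d4,c5) ✓  (d5,c3) ✓
Counterexamples (restrictor pairs failing the scope): 0.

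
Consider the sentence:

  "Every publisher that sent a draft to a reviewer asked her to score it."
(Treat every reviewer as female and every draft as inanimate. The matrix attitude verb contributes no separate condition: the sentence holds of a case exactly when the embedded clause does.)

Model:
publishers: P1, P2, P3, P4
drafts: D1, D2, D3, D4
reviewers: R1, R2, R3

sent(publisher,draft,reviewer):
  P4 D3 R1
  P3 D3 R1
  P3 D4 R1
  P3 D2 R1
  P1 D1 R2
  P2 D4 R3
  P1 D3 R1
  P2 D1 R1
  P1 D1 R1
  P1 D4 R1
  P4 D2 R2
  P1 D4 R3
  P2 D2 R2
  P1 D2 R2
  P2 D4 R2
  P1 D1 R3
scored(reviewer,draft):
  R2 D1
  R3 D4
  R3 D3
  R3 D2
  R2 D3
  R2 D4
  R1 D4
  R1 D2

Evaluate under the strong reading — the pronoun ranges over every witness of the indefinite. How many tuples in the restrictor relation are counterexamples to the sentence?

"her" takes "a reviewer" as antecedent and "it" takes "a draft"; both are donkey pronouns co-varying with the restrictor.
Strong reading: for every (p,d,r) with sent(p,d,r), scored(r,d).
Restrictor triples: (P1,D1,R1)→scored(R1,D1) ✗  (P1,D1,R2)→scored(R2,D1) ✓  (P1,D1,R3)→scored(R3,D1) ✗  (P1,D2,R2)→scored(R2,D2) ✗  (P1,D3,R1)→scored(R1,D3) ✗  (P1,D4,R1)→scored(R1,D4) ✓  (P1,D4,R3)→scored(R3,D4) ✓  (P2,D1,R1)→scored(R1,D1) ✗  (P2,D2,R2)→scored(R2,D2) ✗  (P2,D4,R2)→scored(R2,D4) ✓  (P2,D4,R3)→scored(R3,D4) ✓  (P3,D2,R1)→scored(R1,D2) ✓  (P3,D3,R1)→scored(R1,D3) ✗  (P3,D4,R1)→scored(R1,D4) ✓  (P4,D2,R2)→scored(R2,D2) ✗  (P4,D3,R1)→scored(R1,D3) ✗
Counterexamples (restrictor triples failing the scope): 9.

9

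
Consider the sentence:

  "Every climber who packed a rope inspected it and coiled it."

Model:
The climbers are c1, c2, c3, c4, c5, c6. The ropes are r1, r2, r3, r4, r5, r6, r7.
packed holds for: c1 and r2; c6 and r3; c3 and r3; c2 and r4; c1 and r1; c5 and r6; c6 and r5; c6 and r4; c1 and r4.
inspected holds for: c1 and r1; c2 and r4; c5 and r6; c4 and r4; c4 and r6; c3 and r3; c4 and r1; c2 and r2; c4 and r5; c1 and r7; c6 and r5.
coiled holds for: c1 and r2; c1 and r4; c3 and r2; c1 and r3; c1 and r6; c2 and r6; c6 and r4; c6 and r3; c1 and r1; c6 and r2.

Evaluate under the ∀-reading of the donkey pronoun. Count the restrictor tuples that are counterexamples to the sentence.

8

"it" takes "a rope" as antecedent — a donkey pronoun bound across the clause boundary.
Strong reading: for every (c,r) with packed(c,r), inspected(c,r) ∧ coiled(c,r).
Restrictor pairs: (c1,r1) ✓  (c1,r2) ✗  (c1,r4) ✗  (c2,r4) ✗  (c3,r3) ✗  (c5,r6) ✗  (c6,r3) ✗  (c6,r4) ✗  (c6,r5) ✗
Counterexamples (restrictor pairs failing the scope): 8.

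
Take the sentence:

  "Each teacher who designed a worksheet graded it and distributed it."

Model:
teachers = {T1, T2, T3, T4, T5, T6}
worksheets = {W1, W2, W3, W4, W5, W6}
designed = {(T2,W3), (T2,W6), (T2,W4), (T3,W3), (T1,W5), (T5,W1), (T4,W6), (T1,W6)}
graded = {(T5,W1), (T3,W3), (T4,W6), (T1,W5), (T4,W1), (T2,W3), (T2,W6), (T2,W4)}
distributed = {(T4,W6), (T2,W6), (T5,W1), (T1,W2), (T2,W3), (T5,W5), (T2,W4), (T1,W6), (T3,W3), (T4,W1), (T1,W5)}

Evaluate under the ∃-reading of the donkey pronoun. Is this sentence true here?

True

"it" takes "a worksheet" as antecedent — a donkey pronoun bound across the clause boundary.
Weak reading: every teacher t with some designed-worksheet has at least one designed-worksheet w such that graded(t,w) ∧ distributed(t,w).
Per teacher: T1:✓  T2:✓  T3:✓  T4:✓  T5:✓
Every teacher in the restrictor has a witness.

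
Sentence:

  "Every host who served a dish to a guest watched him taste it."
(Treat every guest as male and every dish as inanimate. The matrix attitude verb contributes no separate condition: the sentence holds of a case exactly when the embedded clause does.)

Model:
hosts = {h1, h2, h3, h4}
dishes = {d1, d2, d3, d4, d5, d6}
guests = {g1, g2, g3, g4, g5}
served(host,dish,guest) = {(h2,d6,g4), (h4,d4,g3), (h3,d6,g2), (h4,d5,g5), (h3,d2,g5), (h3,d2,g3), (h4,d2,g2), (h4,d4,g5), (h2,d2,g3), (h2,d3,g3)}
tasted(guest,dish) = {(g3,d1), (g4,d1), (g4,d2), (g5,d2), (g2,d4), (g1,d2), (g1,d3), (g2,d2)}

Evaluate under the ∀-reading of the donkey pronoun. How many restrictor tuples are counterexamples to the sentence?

"him" takes "a guest" as antecedent and "it" takes "a dish"; both are donkey pronouns co-varying with the restrictor.
Strong reading: for every (h,d,g) with served(h,d,g), tasted(g,d).
Restrictor triples: (h2,d2,g3)→tasted(g3,d2) ✗  (h2,d3,g3)→tasted(g3,d3) ✗  (h2,d6,g4)→tasted(g4,d6) ✗  (h3,d2,g3)→tasted(g3,d2) ✗  (h3,d2,g5)→tasted(g5,d2) ✓  (h3,d6,g2)→tasted(g2,d6) ✗  (h4,d2,g2)→tasted(g2,d2) ✓  (h4,d4,g3)→tasted(g3,d4) ✗  (h4,d4,g5)→tasted(g5,d4) ✗  (h4,d5,g5)→tasted(g5,d5) ✗
Counterexamples (restrictor triples failing the scope): 8.

8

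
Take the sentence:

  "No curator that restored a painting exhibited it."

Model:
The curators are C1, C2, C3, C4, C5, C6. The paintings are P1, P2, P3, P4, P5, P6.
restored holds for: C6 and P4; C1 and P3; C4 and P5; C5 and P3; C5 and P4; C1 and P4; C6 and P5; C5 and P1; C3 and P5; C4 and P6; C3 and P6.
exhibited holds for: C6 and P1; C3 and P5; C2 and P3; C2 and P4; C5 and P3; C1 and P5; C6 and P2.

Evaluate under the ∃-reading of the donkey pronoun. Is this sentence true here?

False

"it" takes "a painting" as antecedent — a donkey pronoun bound across the clause boundary.
Truth condition: for no (c,p) with restored(c,p) does exhibited(c,p) hold.
Restrictor pairs — does the scope hold? (C1,P3):fails  (C1,P4):fails  (C3,P5):holds  (C3,P6):fails  (C4,P5):fails  (C4,P6):fails  (C5,P1):fails  (C5,P3):holds  (C5,P4):fails  (C6,P4):fails  (C6,P5):fails
Scope holds for 2 pair(s), so the sentence is false.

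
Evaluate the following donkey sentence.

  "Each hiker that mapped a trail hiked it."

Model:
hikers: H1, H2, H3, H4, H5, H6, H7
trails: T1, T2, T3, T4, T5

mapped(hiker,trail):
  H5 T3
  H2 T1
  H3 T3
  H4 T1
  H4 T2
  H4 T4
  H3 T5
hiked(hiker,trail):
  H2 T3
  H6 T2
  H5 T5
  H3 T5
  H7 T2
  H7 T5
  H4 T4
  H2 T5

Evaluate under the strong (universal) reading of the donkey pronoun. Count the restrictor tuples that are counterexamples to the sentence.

"it" takes "a trail" as antecedent — a donkey pronoun bound across the clause boundary.
Strong reading: for every (h,t) with mapped(h,t), hiked(h,t).
Restrictor pairs: (H2,T1) ✗  (H3,T3) ✗  (H3,T5) ✓  (H4,T1) ✗  (H4,T2) ✗  (H4,T4) ✓  (H5,T3) ✗
Counterexamples (restrictor pairs failing the scope): 5.

5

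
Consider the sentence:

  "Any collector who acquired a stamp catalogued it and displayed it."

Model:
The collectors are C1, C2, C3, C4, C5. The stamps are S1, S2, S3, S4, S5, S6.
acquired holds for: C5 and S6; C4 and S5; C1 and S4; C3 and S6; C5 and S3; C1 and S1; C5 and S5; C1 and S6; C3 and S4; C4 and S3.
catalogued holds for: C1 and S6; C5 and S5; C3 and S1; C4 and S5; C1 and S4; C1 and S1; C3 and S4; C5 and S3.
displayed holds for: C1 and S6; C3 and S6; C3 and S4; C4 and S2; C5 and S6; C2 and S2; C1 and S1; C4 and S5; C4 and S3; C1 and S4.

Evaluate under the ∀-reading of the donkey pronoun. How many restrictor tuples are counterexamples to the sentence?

"it" takes "a stamp" as antecedent — a donkey pronoun bound across the clause boundary.
Strong reading: for every (c,s) with acquired(c,s), catalogued(c,s) ∧ displayed(c,s).
Restrictor pairs: (C1,S1) ✓  (C1,S4) ✓  (C1,S6) ✓  (C3,S4) ✓  (C3,S6) ✗  (C4,S3) ✗  (C4,S5) ✓  (C5,S3) ✗  (C5,S5) ✗  (C5,S6) ✗
Counterexamples (restrictor pairs failing the scope): 5.

5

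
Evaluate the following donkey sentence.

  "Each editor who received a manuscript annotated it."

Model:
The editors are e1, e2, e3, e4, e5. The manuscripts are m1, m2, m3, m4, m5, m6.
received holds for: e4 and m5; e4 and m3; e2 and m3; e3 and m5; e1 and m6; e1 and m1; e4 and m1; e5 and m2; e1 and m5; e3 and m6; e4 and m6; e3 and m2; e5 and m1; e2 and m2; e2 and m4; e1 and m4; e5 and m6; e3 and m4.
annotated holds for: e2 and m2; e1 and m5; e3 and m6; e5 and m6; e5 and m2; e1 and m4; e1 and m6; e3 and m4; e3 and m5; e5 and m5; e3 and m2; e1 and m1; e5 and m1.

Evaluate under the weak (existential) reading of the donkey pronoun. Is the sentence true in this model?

"it" takes "a manuscript" as antecedent — a donkey pronoun bound across the clause boundary.
Weak reading: every editor e with some received-manuscript has at least one received-manuscript m such that annotated(e,m).
Per editor: e1:✓  e2:✓  e3:✓  e4:✗  e5:✓
e4 has no witness among its received-manuscripts.

False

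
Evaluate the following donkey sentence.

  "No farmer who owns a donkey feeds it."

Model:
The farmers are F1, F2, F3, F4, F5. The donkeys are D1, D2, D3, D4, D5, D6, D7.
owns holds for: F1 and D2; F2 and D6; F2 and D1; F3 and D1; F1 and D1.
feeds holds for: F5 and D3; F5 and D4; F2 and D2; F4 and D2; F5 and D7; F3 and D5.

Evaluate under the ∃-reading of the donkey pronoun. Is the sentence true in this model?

"it" takes "a donkey" as antecedent — a donkey pronoun bound across the clause boundary.
Truth condition: for no (f,d) with owns(f,d) does feeds(f,d) hold.
Restrictor pairs — does the scope hold? (F1,D1):fails  (F1,D2):fails  (F2,D1):fails  (F2,D6):fails  (F3,D1):fails
Scope holds for no restrictor pair, so the sentence is true.

True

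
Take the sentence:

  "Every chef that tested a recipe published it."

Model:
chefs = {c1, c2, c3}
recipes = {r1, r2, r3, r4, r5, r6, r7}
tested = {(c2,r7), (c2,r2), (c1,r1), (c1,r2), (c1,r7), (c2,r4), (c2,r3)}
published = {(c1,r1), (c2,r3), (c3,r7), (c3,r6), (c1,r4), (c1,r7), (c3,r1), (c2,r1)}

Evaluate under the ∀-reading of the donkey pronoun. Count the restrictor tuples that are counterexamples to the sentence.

4

"it" takes "a recipe" as antecedent — a donkey pronoun bound across the clause boundary.
Strong reading: for every (c,r) with tested(c,r), published(c,r).
Restrictor pairs: (c1,r1) ✓  (c1,r2) ✗  (c1,r7) ✓  (c2,r2) ✗  (c2,r3) ✓  (c2,r4) ✗  (c2,r7) ✗
Counterexamples (restrictor pairs failing the scope): 4.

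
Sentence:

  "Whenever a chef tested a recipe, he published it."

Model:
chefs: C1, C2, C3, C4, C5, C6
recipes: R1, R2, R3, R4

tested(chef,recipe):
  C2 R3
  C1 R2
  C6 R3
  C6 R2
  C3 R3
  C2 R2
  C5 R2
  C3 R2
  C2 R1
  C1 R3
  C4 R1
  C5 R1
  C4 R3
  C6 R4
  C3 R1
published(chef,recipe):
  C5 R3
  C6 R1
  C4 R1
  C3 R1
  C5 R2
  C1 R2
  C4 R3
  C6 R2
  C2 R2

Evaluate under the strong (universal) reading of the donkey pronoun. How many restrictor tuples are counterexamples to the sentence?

8

"it" takes "a recipe" as antecedent — a donkey pronoun bound across the clause boundary.
Strong reading: for every (c,r) with tested(c,r), published(c,r).
Restrictor pairs: (C1,R2) ✓  (C1,R3) ✗  (C2,R1) ✗  (C2,R2) ✓  (C2,R3) ✗  (C3,R1) ✓  (C3,R2) ✗  (C3,R3) ✗  (C4,R1) ✓  (C4,R3) ✓  (C5,R1) ✗  (C5,R2) ✓  (C6,R2) ✓  (C6,R3) ✗  (C6,R4) ✗
Counterexamples (restrictor pairs failing the scope): 8.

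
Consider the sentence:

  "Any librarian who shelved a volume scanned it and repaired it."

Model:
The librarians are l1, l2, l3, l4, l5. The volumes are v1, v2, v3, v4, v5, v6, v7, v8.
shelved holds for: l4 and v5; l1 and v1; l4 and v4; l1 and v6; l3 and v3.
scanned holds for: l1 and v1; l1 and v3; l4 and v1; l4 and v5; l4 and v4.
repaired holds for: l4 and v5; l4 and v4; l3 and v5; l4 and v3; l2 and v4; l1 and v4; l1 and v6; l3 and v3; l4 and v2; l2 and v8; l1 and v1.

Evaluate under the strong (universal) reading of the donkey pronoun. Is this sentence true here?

False

"it" takes "a volume" as antecedent — a donkey pronoun bound across the clause boundary.
Strong reading: for every (l,v) with shelved(l,v), scanned(l,v) ∧ repaired(l,v).
Restrictor pairs: (l1,v1) ✓  (l1,v6) ✗  (l3,v3) ✗  (l4,v4) ✓  (l4,v5) ✓
Counterexample: (l1,v6) is in shelved but fails the scope.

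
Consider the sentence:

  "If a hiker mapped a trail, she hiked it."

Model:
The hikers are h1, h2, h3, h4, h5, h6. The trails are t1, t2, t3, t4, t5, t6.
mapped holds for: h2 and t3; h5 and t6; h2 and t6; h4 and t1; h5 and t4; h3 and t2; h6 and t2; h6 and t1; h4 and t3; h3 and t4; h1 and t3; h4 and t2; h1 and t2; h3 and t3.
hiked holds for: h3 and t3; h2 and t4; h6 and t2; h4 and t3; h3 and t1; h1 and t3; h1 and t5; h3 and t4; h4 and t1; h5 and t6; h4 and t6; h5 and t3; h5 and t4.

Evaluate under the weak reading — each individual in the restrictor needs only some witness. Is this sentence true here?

"it" takes "a trail" as antecedent — a donkey pronoun bound across the clause boundary.
Weak reading: every hiker h with some mapped-trail has at least one mapped-trail t such that hiked(h,t).
Per hiker: h1:✓  h2:✗  h3:✓  h4:✓  h5:✓  h6:✓
h2 has no witness among its mapped-trails.

False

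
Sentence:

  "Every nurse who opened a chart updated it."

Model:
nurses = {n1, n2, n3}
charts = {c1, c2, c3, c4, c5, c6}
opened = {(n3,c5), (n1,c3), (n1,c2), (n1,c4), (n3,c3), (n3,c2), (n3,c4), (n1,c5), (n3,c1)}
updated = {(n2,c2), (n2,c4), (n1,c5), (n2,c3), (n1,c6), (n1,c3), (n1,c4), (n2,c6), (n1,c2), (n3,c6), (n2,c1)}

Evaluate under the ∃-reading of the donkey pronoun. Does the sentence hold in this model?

"it" takes "a chart" as antecedent — a donkey pronoun bound across the clause boundary.
Weak reading: every nurse n with some opened-chart has at least one opened-chart c such that updated(n,c).
Per nurse: n1:✓  n3:✗
n3 has no witness among its opened-charts.

False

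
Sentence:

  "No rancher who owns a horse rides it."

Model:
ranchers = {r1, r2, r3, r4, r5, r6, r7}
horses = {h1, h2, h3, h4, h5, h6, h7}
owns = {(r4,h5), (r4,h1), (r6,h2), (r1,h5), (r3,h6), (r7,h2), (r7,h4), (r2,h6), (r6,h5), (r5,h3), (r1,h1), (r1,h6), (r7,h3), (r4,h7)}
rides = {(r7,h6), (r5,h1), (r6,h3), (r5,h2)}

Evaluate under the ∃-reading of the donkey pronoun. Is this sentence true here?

"it" takes "a horse" as antecedent — a donkey pronoun bound across the clause boundary.
Truth condition: for no (r,h) with owns(r,h) does rides(r,h) hold.
Restrictor pairs — does the scope hold? (r1,h1):fails  (r1,h5):fails  (r1,h6):fails  (r2,h6):fails  (r3,h6):fails  (r4,h1):fails  (r4,h5):fails  (r4,h7):fails  (r5,h3):fails  (r6,h2):fails  (r6,h5):fails  (r7,h2):fails  (r7,h3):fails  (r7,h4):fails
Scope holds for no restrictor pair, so the sentence is true.

True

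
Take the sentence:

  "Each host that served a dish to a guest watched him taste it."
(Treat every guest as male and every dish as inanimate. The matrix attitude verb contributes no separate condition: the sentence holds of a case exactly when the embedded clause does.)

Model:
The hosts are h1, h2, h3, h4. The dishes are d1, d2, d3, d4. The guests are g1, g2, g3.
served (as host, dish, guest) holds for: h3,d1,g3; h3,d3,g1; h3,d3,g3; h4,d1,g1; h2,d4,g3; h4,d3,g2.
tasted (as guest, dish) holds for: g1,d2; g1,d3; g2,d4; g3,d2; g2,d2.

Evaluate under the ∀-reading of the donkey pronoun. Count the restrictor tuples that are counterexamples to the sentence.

"him" takes "a guest" as antecedent and "it" takes "a dish"; both are donkey pronouns co-varying with the restrictor.
Strong reading: for every (h,d,g) with served(h,d,g), tasted(g,d).
Restrictor triples: (h2,d4,g3)→tasted(g3,d4) ✗  (h3,d1,g3)→tasted(g3,d1) ✗  (h3,d3,g1)→tasted(g1,d3) ✓  (h3,d3,g3)→tasted(g3,d3) ✗  (h4,d1,g1)→tasted(g1,d1) ✗  (h4,d3,g2)→tasted(g2,d3) ✗
Counterexamples (restrictor triples failing the scope): 5.

5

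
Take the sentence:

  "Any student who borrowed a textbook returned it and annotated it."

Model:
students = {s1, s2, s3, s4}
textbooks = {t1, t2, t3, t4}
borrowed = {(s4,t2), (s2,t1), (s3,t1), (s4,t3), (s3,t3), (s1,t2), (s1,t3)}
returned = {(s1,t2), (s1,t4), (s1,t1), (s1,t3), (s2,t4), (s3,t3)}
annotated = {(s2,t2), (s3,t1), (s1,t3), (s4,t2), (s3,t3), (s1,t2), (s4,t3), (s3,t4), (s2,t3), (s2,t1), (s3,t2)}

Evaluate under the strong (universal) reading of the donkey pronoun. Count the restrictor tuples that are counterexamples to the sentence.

"it" takes "a textbook" as antecedent — a donkey pronoun bound across the clause boundary.
Strong reading: for every (s,t) with borrowed(s,t), returned(s,t) ∧ annotated(s,t).
Restrictor pairs: (s1,t2) ✓  (s1,t3) ✓  (s2,t1) ✗  (s3,t1) ✗  (s3,t3) ✓  (s4,t2) ✗  (s4,t3) ✗
Counterexamples (restrictor pairs failing the scope): 4.

4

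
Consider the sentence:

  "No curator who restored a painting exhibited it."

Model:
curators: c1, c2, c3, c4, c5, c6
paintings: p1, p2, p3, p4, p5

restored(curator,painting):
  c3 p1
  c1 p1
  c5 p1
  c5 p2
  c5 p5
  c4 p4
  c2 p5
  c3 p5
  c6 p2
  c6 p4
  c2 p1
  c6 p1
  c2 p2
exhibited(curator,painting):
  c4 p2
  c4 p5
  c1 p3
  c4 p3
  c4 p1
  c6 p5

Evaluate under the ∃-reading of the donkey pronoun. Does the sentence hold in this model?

"it" takes "a painting" as antecedent — a donkey pronoun bound across the clause boundary.
Truth condition: for no (c,p) with restored(c,p) does exhibited(c,p) hold.
Restrictor pairs — does the scope hold? (c1,p1):fails  (c2,p1):fails  (c2,p2):fails  (c2,p5):fails  (c3,p1):fails  (c3,p5):fails  (c4,p4):fails  (c5,p1):fails  (c5,p2):fails  (c5,p5):fails  (c6,p1):fails  (c6,p2):fails  (c6,p4):fails
Scope holds for no restrictor pair, so the sentence is true.

True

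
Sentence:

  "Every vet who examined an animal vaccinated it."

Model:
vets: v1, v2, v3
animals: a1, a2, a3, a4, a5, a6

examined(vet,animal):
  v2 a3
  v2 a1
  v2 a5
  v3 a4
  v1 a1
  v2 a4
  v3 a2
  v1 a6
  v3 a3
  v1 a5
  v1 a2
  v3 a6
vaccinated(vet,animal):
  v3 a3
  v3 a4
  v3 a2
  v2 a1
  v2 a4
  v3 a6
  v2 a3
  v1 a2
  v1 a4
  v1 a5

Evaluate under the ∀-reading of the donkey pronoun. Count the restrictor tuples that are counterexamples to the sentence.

3

"it" takes "an animal" as antecedent — a donkey pronoun bound across the clause boundary.
Strong reading: for every (v,a) with examined(v,a), vaccinated(v,a).
Restrictor pairs: (v1,a1) ✗  (v1,a2) ✓  (v1,a5) ✓  (v1,a6) ✗  (v2,a1) ✓  (v2,a3) ✓  (v2,a4) ✓  (v2,a5) ✗  (v3,a2) ✓  (v3,a3) ✓  (v3,a4) ✓  (v3,a6) ✓
Counterexamples (restrictor pairs failing the scope): 3.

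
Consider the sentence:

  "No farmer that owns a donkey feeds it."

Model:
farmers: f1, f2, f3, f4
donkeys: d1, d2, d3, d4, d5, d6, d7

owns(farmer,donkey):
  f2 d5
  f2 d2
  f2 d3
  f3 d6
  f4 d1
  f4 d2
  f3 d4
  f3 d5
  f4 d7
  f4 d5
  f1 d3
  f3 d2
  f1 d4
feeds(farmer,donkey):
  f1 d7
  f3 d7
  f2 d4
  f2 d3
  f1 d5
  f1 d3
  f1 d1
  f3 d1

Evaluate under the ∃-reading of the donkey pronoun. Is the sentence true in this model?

False

"it" takes "a donkey" as antecedent — a donkey pronoun bound across the clause boundary.
Truth condition: for no (f,d) with owns(f,d) does feeds(f,d) hold.
Restrictor pairs — does the scope hold? (f1,d3):holds  (f1,d4):fails  (f2,d2):fails  (f2,d3):holds  (f2,d5):fails  (f3,d2):fails  (f3,d4):fails  (f3,d5):fails  (f3,d6):fails  (f4,d1):fails  (f4,d2):fails  (f4,d5):fails  (f4,d7):fails
Scope holds for 2 pair(s), so the sentence is false.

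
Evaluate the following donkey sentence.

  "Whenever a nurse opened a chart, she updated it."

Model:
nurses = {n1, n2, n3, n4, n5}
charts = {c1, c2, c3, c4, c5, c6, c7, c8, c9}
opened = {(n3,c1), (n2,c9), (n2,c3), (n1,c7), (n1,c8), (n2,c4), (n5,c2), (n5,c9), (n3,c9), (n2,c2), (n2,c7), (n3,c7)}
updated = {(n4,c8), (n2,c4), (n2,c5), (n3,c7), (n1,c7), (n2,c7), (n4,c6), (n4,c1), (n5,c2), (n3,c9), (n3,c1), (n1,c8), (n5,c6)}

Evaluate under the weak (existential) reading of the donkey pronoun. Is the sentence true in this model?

True

"it" takes "a chart" as antecedent — a donkey pronoun bound across the clause boundary.
Weak reading: every nurse n with some opened-chart has at least one opened-chart c such that updated(n,c).
Per nurse: n1:✓  n2:✓  n3:✓  n5:✓
Every nurse in the restrictor has a witness.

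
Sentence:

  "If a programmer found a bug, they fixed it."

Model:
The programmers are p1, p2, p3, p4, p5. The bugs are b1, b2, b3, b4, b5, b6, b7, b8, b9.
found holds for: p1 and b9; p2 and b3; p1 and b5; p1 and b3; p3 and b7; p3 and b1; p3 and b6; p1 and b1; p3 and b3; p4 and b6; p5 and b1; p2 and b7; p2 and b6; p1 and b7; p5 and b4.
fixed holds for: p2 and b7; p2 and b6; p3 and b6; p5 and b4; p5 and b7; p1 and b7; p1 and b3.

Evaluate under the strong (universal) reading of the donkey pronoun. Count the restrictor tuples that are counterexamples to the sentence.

9

"it" takes "a bug" as antecedent — a donkey pronoun bound across the clause boundary.
Strong reading: for every (p,b) with found(p,b), fixed(p,b).
Restrictor pairs: (p1,b1) ✗  (p1,b3) ✓  (p1,b5) ✗  (p1,b7) ✓  (p1,b9) ✗  (p2,b3) ✗  (p2,b6) ✓  (p2,b7) ✓  (p3,b1) ✗  (p3,b3) ✗  (p3,b6) ✓  (p3,b7) ✗  (p4,b6) ✗  (p5,b1) ✗  (p5,b4) ✓
Counterexamples (restrictor pairs failing the scope): 9.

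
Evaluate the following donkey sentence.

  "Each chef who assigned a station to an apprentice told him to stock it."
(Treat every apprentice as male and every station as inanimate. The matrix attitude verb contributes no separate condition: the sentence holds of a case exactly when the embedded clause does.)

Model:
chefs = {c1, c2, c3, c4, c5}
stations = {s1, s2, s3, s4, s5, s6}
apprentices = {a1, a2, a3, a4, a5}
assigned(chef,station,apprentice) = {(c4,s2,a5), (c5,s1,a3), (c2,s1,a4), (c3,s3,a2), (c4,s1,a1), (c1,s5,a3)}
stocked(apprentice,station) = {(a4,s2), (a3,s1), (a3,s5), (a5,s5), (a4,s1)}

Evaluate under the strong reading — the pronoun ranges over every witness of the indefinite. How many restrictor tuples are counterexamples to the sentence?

"him" takes "an apprentice" as antecedent and "it" takes "a station"; both are donkey pronouns co-varying with the restrictor.
Strong reading: for every (c,s,a) with assigned(c,s,a), stocked(a,s).
Restrictor triples: (c1,s5,a3)→stocked(a3,s5) ✓  (c2,s1,a4)→stocked(a4,s1) ✓  (c3,s3,a2)→stocked(a2,s3) ✗  (c4,s1,a1)→stocked(a1,s1) ✗  (c4,s2,a5)→stocked(a5,s2) ✗  (c5,s1,a3)→stocked(a3,s1) ✓
Counterexamples (restrictor triples failing the scope): 3.

3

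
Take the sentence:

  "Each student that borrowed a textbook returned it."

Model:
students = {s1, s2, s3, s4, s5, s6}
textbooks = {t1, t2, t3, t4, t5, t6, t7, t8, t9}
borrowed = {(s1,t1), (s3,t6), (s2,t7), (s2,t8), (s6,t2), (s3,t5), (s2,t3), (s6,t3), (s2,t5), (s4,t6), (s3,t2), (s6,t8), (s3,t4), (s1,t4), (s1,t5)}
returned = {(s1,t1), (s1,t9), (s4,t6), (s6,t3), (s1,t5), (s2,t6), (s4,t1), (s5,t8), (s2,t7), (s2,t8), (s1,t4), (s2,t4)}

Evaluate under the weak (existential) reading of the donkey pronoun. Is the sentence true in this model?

"it" takes "a textbook" as antecedent — a donkey pronoun bound across the clause boundary.
Weak reading: every student s with some borrowed-textbook has at least one borrowed-textbook t such that returned(s,t).
Per student: s1:✓  s2:✓  s3:✗  s4:✓  s6:✓
s3 has no witness among its borrowed-textbooks.

False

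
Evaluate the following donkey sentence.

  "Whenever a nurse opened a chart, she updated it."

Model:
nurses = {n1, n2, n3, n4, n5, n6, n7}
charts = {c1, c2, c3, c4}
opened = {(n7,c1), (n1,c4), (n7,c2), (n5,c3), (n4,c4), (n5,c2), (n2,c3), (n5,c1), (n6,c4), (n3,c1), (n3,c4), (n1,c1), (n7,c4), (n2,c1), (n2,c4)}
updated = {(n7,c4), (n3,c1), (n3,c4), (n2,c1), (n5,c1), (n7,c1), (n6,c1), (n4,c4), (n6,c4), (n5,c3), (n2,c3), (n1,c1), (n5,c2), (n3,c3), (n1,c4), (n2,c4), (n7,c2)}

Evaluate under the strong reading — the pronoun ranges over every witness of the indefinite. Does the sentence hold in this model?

"it" takes "a chart" as antecedent — a donkey pronoun bound across the clause boundary.
Strong reading: for every (n,c) with opened(n,c), updated(n,c).
Restrictor pairs: (n1,c1) ✓  (n1,c4) ✓  (n2,c1) ✓  (n2,c3) ✓  (n2,c4) ✓  (n3,c1) ✓  (n3,c4) ✓  (n4,c4) ✓  (n5,c1) ✓  (n5,c2) ✓  (n5,c3) ✓  (n6,c4) ✓  (n7,c1) ✓  (n7,c2) ✓  (n7,c4) ✓
Every restrictor pair satisfies the scope.

True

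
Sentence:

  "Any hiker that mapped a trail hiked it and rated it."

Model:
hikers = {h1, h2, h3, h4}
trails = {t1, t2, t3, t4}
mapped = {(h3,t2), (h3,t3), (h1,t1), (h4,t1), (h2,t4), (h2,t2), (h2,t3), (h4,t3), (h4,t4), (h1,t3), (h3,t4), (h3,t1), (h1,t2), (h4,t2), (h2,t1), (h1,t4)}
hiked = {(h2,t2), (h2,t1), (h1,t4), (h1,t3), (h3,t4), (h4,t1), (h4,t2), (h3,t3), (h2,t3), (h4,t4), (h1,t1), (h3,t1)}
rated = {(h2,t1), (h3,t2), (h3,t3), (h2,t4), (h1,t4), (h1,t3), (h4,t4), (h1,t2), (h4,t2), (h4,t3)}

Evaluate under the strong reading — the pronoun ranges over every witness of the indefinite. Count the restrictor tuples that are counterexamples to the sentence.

10

"it" takes "a trail" as antecedent — a donkey pronoun bound across the clause boundary.
Strong reading: for every (h,t) with mapped(h,t), hiked(h,t) ∧ rated(h,t).
Restrictor pairs: (h1,t1) ✗  (h1,t2) ✗  (h1,t3) ✓  (h1,t4) ✓  (h2,t1) ✓  (h2,t2) ✗  (h2,t3) ✗  (h2,t4) ✗  (h3,t1) ✗  (h3,t2) ✗  (h3,t3) ✓  (h3,t4) ✗  (h4,t1) ✗  (h4,t2) ✓  (h4,t3) ✗  (h4,t4) ✓
Counterexamples (restrictor pairs failing the scope): 10.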